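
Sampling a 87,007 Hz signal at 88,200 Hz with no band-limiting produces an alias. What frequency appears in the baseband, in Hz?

Nyquist = 88,200/2 = 44,100 Hz; 87,007 Hz exceeds it.
Alias = |87,007 − 1×88,200| = |87,007 − 88,200| = 1,193 Hz.

1,193 Hz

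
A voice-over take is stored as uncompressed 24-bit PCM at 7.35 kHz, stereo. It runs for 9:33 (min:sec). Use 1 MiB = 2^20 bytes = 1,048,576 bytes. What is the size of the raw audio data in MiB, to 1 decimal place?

24.1 MiB

Duration = 9:33 (min:sec) = 573 s.
Bytes = 7,350 samples/s × 573 s × 3 bytes/sample × 2 ch = 25,269,300 bytes.
25,269,300 / 1,048,576 = 24.1 MiB.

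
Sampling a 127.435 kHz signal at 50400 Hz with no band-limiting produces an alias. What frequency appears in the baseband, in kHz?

23.765 kHz

Nyquist = 50,400/2 = 25,200 Hz; 127,435 Hz exceeds it.
Alias = |127,435 − 3×50,400| = |127,435 − 151,200| = 23,765 Hz = 23.765 kHz.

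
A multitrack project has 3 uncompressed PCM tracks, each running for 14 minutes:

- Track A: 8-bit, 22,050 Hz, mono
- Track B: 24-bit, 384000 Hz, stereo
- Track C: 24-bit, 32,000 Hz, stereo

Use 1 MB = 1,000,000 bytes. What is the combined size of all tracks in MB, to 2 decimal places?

14 minutes = 840 s.
Track A: 22,050 × 840 × 1 × 1 = 18,522,000 bytes.
Track B: 384,000 × 840 × 3 × 2 = 1,935,360,000 bytes.
Track C: 32,000 × 840 × 3 × 2 = 161,280,000 bytes.
Total = 2,115,162,000 bytes = 2115.16 MB.

2115.16 MB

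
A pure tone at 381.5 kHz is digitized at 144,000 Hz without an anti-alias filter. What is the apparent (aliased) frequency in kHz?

50.5 kHz

Nyquist = 144,000/2 = 72,000 Hz; 381,500 Hz exceeds it.
Alias = |381,500 − 3×144,000| = |381,500 − 432,000| = 50,500 Hz = 50.5 kHz.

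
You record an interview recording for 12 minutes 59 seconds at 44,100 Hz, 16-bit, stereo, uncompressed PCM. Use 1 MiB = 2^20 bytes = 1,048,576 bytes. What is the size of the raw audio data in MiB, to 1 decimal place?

131.0 MiB

Duration = 12 minutes 59 seconds = 779 s.
Bytes = 44,100 samples/s × 779 s × 2 bytes/sample × 2 ch = 137,415,600 bytes.
137,415,600 / 1,048,576 = 131.0 MiB.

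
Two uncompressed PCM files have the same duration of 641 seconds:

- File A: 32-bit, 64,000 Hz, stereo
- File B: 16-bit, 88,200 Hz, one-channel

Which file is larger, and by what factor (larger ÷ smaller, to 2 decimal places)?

File A: 64,000 × 4 × 2 = 512,000 bytes/s.
File B: 88,200 × 2 × 1 = 176,400 bytes/s.
File A is larger; ratio = 328,192,000 / 113,072,400 = 2.90.

File A, by a factor of 2.90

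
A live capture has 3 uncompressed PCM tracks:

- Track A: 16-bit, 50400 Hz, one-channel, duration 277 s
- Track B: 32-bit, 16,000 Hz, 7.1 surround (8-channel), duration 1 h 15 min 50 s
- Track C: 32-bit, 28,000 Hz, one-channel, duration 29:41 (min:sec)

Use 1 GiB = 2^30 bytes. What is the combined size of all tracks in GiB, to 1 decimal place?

2.4 GiB

Track A: 50,400 × 277 × 2 × 1 = 27,921,600 bytes.
Track B: 1 h 15 min 50 s = 4,550 s; 16,000 × 4,550 × 4 × 8 = 2,329,600,000 bytes.
Track C: 29:41 (min:sec) = 1,781 s; 28,000 × 1,781 × 4 × 1 = 199,472,000 bytes.
Total = 2,556,993,600 bytes = 2.4 GiB.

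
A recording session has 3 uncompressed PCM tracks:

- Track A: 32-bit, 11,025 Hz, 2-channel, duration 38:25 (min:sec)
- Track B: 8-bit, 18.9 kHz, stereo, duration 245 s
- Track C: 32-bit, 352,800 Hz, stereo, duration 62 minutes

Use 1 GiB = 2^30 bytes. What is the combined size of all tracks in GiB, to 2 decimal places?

Track A: 38:25 (min:sec) = 2,305 s; 11,025 × 2,305 × 4 × 2 = 203,301,000 bytes.
Track B: 18,900 × 245 × 1 × 2 = 9,261,000 bytes.
Track C: 62 minutes = 3,720 s; 352,800 × 3,720 × 4 × 2 = 10,499,328,000 bytes.
Total = 10,711,890,000 bytes = 9.98 GiB.

9.98 GiB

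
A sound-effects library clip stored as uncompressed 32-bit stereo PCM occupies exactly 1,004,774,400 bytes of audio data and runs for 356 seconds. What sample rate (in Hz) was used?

Bytes = sample_rate × seconds × bytes_per_sample × channels.
sample_rate = 1,004,774,400 / (356 × 4 × 2) = 1,004,774,400 / 2,848 = 352,800 Hz.

352,800 Hz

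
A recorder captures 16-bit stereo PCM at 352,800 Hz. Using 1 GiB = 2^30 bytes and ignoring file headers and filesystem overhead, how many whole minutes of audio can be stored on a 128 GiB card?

1,623 minutes

Uncompressed byte rate = 352,800 × 2 × 2 = 1,411,200 bytes/s.
Capacity = 128 × 1,073,741,824 = 137,438,953,472 bytes.
137,438,953,472 / 1,411,200 ≈ 97391.55 s → 1,623 minutes.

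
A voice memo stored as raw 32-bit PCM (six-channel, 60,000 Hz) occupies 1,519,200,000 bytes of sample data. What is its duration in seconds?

Byte rate = 60,000 × 4 × 6 = 1,440,000 bytes/s.
Duration = 1,519,200,000 / 1,440,000 = 1,055 s.

1,055 seconds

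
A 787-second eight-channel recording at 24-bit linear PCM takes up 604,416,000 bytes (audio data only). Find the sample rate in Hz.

Bytes = sample_rate × seconds × bytes_per_sample × channels.
sample_rate = 604,416,000 / (787 × 3 × 8) = 604,416,000 / 18,888 = 32,000 Hz.

32,000 Hz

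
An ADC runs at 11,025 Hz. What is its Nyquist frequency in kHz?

Nyquist frequency = sample rate / 2 = 11,025 / 2 = 5.5125 kHz.

5.5125 kHz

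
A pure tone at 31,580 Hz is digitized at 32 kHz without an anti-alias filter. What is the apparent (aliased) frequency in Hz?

Nyquist = 32,000/2 = 16,000 Hz; 31,580 Hz exceeds it.
Alias = |31,580 − 1×32,000| = |31,580 − 32,000| = 420 Hz.

420 Hz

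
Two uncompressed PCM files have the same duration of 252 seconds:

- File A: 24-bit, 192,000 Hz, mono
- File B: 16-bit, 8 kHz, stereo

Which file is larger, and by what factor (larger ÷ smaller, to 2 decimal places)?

File A: 192,000 × 3 × 1 = 576,000 bytes/s.
File B: 8,000 × 2 × 2 = 32,000 bytes/s.
File A is larger; ratio = 145,152,000 / 8,064,000 = 18.00.

File A, by a factor of 18.00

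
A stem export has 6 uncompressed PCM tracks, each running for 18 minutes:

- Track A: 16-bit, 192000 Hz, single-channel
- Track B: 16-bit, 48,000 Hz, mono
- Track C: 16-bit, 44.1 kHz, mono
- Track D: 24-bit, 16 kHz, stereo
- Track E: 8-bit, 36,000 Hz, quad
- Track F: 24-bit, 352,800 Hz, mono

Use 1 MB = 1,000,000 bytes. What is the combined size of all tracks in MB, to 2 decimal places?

2015.93 MB

18 minutes = 1,080 s.
Track A: 192,000 × 1,080 × 2 × 1 = 414,720,000 bytes.
Track B: 48,000 × 1,080 × 2 × 1 = 103,680,000 bytes.
Track C: 44,100 × 1,080 × 2 × 1 = 95,256,000 bytes.
Track D: 16,000 × 1,080 × 3 × 2 = 103,680,000 bytes.
Track E: 36,000 × 1,080 × 1 × 4 = 155,520,000 bytes.
Track F: 352,800 × 1,080 × 3 × 1 = 1,143,072,000 bytes.
Total = 2,015,928,000 bytes = 2015.93 MB.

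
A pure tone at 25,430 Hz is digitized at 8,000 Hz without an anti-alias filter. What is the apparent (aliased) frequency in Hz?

Nyquist = 8,000/2 = 4,000 Hz; 25,430 Hz exceeds it.
Alias = |25,430 − 3×8,000| = |25,430 − 24,000| = 1,430 Hz.

1,430 Hz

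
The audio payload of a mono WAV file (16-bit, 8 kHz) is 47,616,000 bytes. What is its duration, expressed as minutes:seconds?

49:36

Byte rate = 8,000 × 2 × 1 = 16,000 bytes/s.
Duration = 47,616,000 / 16,000 = 2,976 s.
2,976 s = 49:36.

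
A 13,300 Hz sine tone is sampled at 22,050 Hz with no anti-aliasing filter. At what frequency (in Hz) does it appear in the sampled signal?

Nyquist = 22,050/2 = 11,025 Hz; 13,300 Hz exceeds it.
Alias = |13,300 − 1×22,050| = |13,300 − 22,050| = 8,750 Hz.

8,750 Hz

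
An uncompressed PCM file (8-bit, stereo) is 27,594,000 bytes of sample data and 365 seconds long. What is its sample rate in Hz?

37,800 Hz

Bytes = sample_rate × seconds × bytes_per_sample × channels.
sample_rate = 27,594,000 / (365 × 1 × 2) = 27,594,000 / 730 = 37,800 Hz.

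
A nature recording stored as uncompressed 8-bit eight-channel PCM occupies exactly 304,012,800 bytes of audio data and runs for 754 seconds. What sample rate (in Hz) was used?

50,400 Hz

Bytes = sample_rate × seconds × bytes_per_sample × channels.
sample_rate = 304,012,800 / (754 × 1 × 8) = 304,012,800 / 6,032 = 50,400 Hz.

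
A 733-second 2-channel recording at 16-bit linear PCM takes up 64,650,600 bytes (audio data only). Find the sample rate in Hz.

Bytes = sample_rate × seconds × bytes_per_sample × channels.
sample_rate = 64,650,600 / (733 × 2 × 2) = 64,650,600 / 2,932 = 22,050 Hz.

22,050 Hz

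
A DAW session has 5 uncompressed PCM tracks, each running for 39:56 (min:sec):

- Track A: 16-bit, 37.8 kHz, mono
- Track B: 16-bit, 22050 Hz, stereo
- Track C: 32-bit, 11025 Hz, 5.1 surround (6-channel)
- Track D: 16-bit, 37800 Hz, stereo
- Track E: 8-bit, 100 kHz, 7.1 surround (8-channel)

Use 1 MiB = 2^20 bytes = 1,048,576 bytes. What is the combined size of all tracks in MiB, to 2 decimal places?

39:56 (min:sec) = 2,396 s.
Track A: 37,800 × 2,396 × 2 × 1 = 181,137,600 bytes.
Track B: 22,050 × 2,396 × 2 × 2 = 211,327,200 bytes.
Track C: 11,025 × 2,396 × 4 × 6 = 633,981,600 bytes.
Track D: 37,800 × 2,396 × 2 × 2 = 362,275,200 bytes.
Track E: 100,000 × 2,396 × 1 × 8 = 1,916,800,000 bytes.
Total = 3,305,521,600 bytes = 3152.39 MiB.

3152.39 MiB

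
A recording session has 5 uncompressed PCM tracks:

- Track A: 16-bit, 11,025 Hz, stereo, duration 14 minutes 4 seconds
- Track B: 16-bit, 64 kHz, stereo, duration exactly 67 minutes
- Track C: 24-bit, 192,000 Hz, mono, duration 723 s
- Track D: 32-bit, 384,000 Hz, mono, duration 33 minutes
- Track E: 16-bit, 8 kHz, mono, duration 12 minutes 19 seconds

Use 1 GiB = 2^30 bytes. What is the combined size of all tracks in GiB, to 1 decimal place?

Track A: 14 minutes 4 seconds = 844 s; 11,025 × 844 × 2 × 2 = 37,220,400 bytes.
Track B: exactly 67 minutes = 4,020 s; 64,000 × 4,020 × 2 × 2 = 1,029,120,000 bytes.
Track C: 192,000 × 723 × 3 × 1 = 416,448,000 bytes.
Track D: 33 minutes = 1,980 s; 384,000 × 1,980 × 4 × 1 = 3,041,280,000 bytes.
Track E: 12 minutes 19 seconds = 739 s; 8,000 × 739 × 2 × 1 = 11,824,000 bytes.
Total = 4,535,892,400 bytes = 4.2 GiB.

4.2 GiB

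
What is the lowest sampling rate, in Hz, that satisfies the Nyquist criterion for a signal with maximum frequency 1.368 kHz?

2,736 Hz

Minimum sample rate = 2 × 1,368 Hz = 2,736 Hz.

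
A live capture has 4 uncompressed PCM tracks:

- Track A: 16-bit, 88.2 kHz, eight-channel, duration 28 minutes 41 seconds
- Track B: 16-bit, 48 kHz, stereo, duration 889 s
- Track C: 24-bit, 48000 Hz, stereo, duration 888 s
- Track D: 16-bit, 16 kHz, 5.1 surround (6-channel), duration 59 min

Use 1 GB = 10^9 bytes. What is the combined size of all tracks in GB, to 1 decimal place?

Track A: 28 minutes 41 seconds = 1,721 s; 88,200 × 1,721 × 2 × 8 = 2,428,675,200 bytes.
Track B: 48,000 × 889 × 2 × 2 = 170,688,000 bytes.
Track C: 48,000 × 888 × 3 × 2 = 255,744,000 bytes.
Track D: 59 min = 3,540 s; 16,000 × 3,540 × 2 × 6 = 679,680,000 bytes.
Total = 3,534,787,200 bytes = 3.5 GB.

3.5 GB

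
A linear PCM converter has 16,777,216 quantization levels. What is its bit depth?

log2(16,777,216) = 24.

24 bits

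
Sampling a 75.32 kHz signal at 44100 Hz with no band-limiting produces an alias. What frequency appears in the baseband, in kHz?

12.88 kHz

Nyquist = 44,100/2 = 22,050 Hz; 75,320 Hz exceeds it.
Alias = |75,320 − 2×44,100| = |75,320 − 88,200| = 12,880 Hz = 12.88 kHz.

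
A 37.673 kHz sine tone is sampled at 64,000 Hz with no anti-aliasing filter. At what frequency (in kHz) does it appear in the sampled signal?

26.327 kHz

Nyquist = 64,000/2 = 32,000 Hz; 37,673 Hz exceeds it.
Alias = |37,673 − 1×64,000| = |37,673 − 64,000| = 26,327 Hz = 26.327 kHz.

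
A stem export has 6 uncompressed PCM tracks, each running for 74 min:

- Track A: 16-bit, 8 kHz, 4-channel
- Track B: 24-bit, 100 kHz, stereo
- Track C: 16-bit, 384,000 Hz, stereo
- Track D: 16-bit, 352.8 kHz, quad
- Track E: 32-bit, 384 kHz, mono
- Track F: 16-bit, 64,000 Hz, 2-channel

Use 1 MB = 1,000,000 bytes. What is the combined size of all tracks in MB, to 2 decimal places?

30255.94 MB

74 min = 4,440 s.
Track A: 8,000 × 4,440 × 2 × 4 = 284,160,000 bytes.
Track B: 100,000 × 4,440 × 3 × 2 = 2,664,000,000 bytes.
Track C: 384,000 × 4,440 × 2 × 2 = 6,819,840,000 bytes.
Track D: 352,800 × 4,440 × 2 × 4 = 12,531,456,000 bytes.
Track E: 384,000 × 4,440 × 4 × 1 = 6,819,840,000 bytes.
Track F: 64,000 × 4,440 × 2 × 2 = 1,136,640,000 bytes.
Total = 30,255,936,000 bytes = 30255.94 MB.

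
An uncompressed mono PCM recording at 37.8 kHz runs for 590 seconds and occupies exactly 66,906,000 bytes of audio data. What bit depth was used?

Bytes per sample = 66,906,000 / (37,800 × 590 × 1) = 66,906,000 / 22,302,000 = 3.
Bit depth = 3 × 8 = 24 bits.

24 bits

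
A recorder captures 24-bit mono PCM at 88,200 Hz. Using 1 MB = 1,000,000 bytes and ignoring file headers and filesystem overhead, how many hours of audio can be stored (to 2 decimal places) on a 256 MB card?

Uncompressed byte rate = 88,200 × 3 × 1 = 264,600 bytes/s.
Capacity = 256 × 1,000,000 = 256,000,000 bytes.
256,000,000 / 264,600 ≈ 967.5 s → 0.27 hours.

0.27 hours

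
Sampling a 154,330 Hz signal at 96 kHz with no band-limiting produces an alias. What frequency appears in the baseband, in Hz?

37,670 Hz

Nyquist = 96,000/2 = 48,000 Hz; 154,330 Hz exceeds it.
Alias = |154,330 − 2×96,000| = |154,330 − 192,000| = 37,670 Hz.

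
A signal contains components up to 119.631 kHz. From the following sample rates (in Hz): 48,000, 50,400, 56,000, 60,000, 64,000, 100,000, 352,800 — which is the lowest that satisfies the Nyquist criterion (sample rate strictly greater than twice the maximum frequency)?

Need sample rate > 2 × 119,631 = 239,262 Hz.
Lowest listed rate above 239,262 Hz is 352,800 Hz.

352,800 Hz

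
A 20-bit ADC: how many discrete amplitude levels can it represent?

1,048,576 levels

2^20 = 1,048,576.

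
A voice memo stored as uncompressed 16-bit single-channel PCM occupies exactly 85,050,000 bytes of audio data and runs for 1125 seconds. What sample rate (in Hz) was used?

37,800 Hz

Bytes = sample_rate × seconds × bytes_per_sample × channels.
sample_rate = 85,050,000 / (1,125 × 2 × 1) = 85,050,000 / 2,250 = 37,800 Hz.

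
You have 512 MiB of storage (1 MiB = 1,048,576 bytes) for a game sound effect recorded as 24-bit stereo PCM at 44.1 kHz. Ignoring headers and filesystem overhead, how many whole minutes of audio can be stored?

33 minutes

Uncompressed byte rate = 44,100 × 3 × 2 = 264,600 bytes/s.
Capacity = 512 × 1,048,576 = 536,870,912 bytes.
536,870,912 / 264,600 ≈ 2028.99 s → 33 minutes.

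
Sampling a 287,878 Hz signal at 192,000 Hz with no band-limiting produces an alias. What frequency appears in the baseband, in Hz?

95,878 Hz

Nyquist = 192,000/2 = 96,000 Hz; 287,878 Hz exceeds it.
Alias = |287,878 − 1×192,000| = |287,878 − 192,000| = 95,878 Hz.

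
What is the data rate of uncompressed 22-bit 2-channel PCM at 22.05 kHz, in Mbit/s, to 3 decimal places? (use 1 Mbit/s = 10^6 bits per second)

0.970 Mbit/s

Bit rate = 22,050 × 22 × 2 = 970,200 bits/s.
= 0.970 Mbit/s.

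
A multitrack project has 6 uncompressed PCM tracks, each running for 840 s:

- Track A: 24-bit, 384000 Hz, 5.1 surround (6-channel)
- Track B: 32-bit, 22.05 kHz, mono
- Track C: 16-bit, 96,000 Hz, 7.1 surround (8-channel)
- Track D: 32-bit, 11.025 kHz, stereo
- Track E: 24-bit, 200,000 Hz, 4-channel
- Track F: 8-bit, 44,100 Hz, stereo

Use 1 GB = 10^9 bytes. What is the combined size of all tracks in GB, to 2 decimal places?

Track A: 384,000 × 840 × 3 × 6 = 5,806,080,000 bytes.
Track B: 22,050 × 840 × 4 × 1 = 74,088,000 bytes.
Track C: 96,000 × 840 × 2 × 8 = 1,290,240,000 bytes.
Track D: 11,025 × 840 × 4 × 2 = 74,088,000 bytes.
Track E: 200,000 × 840 × 3 × 4 = 2,016,000,000 bytes.
Track F: 44,100 × 840 × 1 × 2 = 74,088,000 bytes.
Total = 9,334,584,000 bytes = 9.33 GB.

9.33 GB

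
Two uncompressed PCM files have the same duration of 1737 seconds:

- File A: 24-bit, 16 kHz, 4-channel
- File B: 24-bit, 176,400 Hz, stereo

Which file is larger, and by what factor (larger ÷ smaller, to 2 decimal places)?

File B, by a factor of 5.51

File A: 16,000 × 3 × 4 = 192,000 bytes/s.
File B: 176,400 × 3 × 2 = 1,058,400 bytes/s.
File B is larger; ratio = 1,838,440,800 / 333,504,000 = 5.51.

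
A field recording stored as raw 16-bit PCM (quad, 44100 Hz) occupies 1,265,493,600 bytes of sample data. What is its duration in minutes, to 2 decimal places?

59.78 minutes

Byte rate = 44,100 × 2 × 4 = 352,800 bytes/s.
Duration = 1,265,493,600 / 352,800 = 3,587 s.
3,587 s / 60 = 59.78 minutes.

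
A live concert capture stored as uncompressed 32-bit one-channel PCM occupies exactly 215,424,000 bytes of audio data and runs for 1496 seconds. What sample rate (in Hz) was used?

Bytes = sample_rate × seconds × bytes_per_sample × channels.
sample_rate = 215,424,000 / (1,496 × 4 × 1) = 215,424,000 / 5,984 = 36,000 Hz.

36,000 Hz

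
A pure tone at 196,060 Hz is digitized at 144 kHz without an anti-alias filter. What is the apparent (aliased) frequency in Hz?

52,060 Hz

Nyquist = 144,000/2 = 72,000 Hz; 196,060 Hz exceeds it.
Alias = |196,060 − 1×144,000| = |196,060 − 144,000| = 52,060 Hz.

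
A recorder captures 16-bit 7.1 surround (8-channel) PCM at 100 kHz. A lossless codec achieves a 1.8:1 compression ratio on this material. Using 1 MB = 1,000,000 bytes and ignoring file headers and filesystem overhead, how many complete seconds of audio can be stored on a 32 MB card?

36 seconds

Uncompressed byte rate = 100,000 × 2 × 8 = 1,600,000 bytes/s.
After 1.8:1 compression, effective rate ≈ 888888.89 bytes/s.
Capacity = 32 × 1,000,000 = 32,000,000 bytes.
32,000,000 / effective rate ≈ 36 s → 36 seconds.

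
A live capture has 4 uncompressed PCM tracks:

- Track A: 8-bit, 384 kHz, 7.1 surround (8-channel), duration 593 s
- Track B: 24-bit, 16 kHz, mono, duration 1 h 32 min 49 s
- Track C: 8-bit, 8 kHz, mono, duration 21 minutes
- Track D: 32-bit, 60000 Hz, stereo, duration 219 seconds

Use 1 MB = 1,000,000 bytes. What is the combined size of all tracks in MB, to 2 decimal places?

2204.21 MB

Track A: 384,000 × 593 × 1 × 8 = 1,821,696,000 bytes.
Track B: 1 h 32 min 49 s = 5,569 s; 16,000 × 5,569 × 3 × 1 = 267,312,000 bytes.
Track C: 21 minutes = 1,260 s; 8,000 × 1,260 × 1 × 1 = 10,080,000 bytes.
Track D: 60,000 × 219 × 4 × 2 = 105,120,000 bytes.
Total = 2,204,208,000 bytes = 2204.21 MB.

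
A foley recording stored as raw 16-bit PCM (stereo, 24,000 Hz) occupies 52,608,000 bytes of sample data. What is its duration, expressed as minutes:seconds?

Byte rate = 24,000 × 2 × 2 = 96,000 bytes/s.
Duration = 52,608,000 / 96,000 = 548 s.
548 s = 9:08.

9:08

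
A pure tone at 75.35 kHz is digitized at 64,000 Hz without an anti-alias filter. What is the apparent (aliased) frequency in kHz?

11.35 kHz

Nyquist = 64,000/2 = 32,000 Hz; 75,350 Hz exceeds it.
Alias = |75,350 − 1×64,000| = |75,350 − 64,000| = 11,350 Hz = 11.35 kHz.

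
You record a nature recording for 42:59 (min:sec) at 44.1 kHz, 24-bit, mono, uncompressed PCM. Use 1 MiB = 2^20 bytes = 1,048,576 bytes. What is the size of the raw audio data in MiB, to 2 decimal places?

Duration = 42:59 (min:sec) = 2,579 s.
Bytes = 44,100 samples/s × 2,579 s × 3 bytes/sample × 1 ch = 341,201,700 bytes.
341,201,700 / 1,048,576 = 325.40 MiB.

325.40 MiB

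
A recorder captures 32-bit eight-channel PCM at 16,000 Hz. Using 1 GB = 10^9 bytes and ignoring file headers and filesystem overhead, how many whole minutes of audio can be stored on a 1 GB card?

Uncompressed byte rate = 16,000 × 4 × 8 = 512,000 bytes/s.
Capacity = 1 × 1,000,000,000 = 1,000,000,000 bytes.
1,000,000,000 / 512,000 ≈ 1953.12 s → 32 minutes.

32 minutes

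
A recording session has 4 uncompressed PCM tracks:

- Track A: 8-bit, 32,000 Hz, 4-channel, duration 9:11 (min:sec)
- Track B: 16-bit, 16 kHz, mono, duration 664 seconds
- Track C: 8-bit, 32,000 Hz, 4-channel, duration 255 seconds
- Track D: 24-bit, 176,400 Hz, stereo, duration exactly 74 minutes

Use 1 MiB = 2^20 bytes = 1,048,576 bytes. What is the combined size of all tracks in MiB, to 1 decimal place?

4600.3 MiB

Track A: 9:11 (min:sec) = 551 s; 32,000 × 551 × 1 × 4 = 70,528,000 bytes.
Track B: 16,000 × 664 × 2 × 1 = 21,248,000 bytes.
Track C: 32,000 × 255 × 1 × 4 = 32,640,000 bytes.
Track D: exactly 74 minutes = 4,440 s; 176,400 × 4,440 × 3 × 2 = 4,699,296,000 bytes.
Total = 4,823,712,000 bytes = 4600.3 MiB.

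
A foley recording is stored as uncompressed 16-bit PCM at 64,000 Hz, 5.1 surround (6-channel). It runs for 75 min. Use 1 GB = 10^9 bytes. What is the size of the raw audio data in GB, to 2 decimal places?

Duration = 75 min = 4,500 s.
Bytes = 64,000 samples/s × 4,500 s × 2 bytes/sample × 6 ch = 3,456,000,000 bytes.
3,456,000,000 / 1,000,000,000 = 3.46 GB.

3.46 GB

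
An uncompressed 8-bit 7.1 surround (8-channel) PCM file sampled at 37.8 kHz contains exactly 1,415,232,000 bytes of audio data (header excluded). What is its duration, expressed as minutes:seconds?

78:00

Byte rate = 37,800 × 1 × 8 = 302,400 bytes/s.
Duration = 1,415,232,000 / 302,400 = 4,680 s.
4,680 s = 78:00.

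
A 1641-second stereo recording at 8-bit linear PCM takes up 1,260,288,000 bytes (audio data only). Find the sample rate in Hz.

384,000 Hz

Bytes = sample_rate × seconds × bytes_per_sample × channels.
sample_rate = 1,260,288,000 / (1,641 × 1 × 2) = 1,260,288,000 / 3,282 = 384,000 Hz.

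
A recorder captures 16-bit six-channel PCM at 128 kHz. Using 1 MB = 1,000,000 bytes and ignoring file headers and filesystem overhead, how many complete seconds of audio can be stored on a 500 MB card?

325 seconds

Uncompressed byte rate = 128,000 × 2 × 6 = 1,536,000 bytes/s.
Capacity = 500 × 1,000,000 = 500,000,000 bytes.
500,000,000 / 1,536,000 ≈ 325.52 s → 325 seconds.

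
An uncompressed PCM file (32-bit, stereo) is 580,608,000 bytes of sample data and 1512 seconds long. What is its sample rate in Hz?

48,000 Hz

Bytes = sample_rate × seconds × bytes_per_sample × channels.
sample_rate = 580,608,000 / (1,512 × 4 × 2) = 580,608,000 / 12,096 = 48,000 Hz.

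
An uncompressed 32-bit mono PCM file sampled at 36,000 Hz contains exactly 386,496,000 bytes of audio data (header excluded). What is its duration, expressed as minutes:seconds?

44:44

Byte rate = 36,000 × 4 × 1 = 144,000 bytes/s.
Duration = 386,496,000 / 144,000 = 2,684 s.
2,684 s = 44:44.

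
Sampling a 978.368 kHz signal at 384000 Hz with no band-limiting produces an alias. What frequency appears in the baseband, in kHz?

173.632 kHz

Nyquist = 384,000/2 = 192,000 Hz; 978,368 Hz exceeds it.
Alias = |978,368 − 3×384,000| = |978,368 − 1,152,000| = 173,632 Hz = 173.632 kHz.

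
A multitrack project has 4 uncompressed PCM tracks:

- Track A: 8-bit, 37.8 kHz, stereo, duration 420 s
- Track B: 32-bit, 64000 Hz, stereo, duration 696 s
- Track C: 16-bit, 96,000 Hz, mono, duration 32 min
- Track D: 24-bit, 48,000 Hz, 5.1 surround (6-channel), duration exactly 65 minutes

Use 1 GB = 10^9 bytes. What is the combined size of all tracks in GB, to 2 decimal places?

Track A: 37,800 × 420 × 1 × 2 = 31,752,000 bytes.
Track B: 64,000 × 696 × 4 × 2 = 356,352,000 bytes.
Track C: 32 min = 1,920 s; 96,000 × 1,920 × 2 × 1 = 368,640,000 bytes.
Track D: exactly 65 minutes = 3,900 s; 48,000 × 3,900 × 3 × 6 = 3,369,600,000 bytes.
Total = 4,126,344,000 bytes = 4.13 GB.

4.13 GB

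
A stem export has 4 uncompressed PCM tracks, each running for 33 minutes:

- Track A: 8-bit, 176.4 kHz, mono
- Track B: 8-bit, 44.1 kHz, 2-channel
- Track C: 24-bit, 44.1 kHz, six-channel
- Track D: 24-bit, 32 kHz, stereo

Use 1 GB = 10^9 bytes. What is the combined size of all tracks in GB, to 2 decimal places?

2.48 GB

33 minutes = 1,980 s.
Track A: 176,400 × 1,980 × 1 × 1 = 349,272,000 bytes.
Track B: 44,100 × 1,980 × 1 × 2 = 174,636,000 bytes.
Track C: 44,100 × 1,980 × 3 × 6 = 1,571,724,000 bytes.
Track D: 32,000 × 1,980 × 3 × 2 = 380,160,000 bytes.
Total = 2,475,792,000 bytes = 2.48 GB.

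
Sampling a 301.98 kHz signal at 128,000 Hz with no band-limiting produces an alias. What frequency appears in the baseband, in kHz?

45.98 kHz

Nyquist = 128,000/2 = 64,000 Hz; 301,980 Hz exceeds it.
Alias = |301,980 − 2×128,000| = |301,980 − 256,000| = 45,980 Hz = 45.98 kHz.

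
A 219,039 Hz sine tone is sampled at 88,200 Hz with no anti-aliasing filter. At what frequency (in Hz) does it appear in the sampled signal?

Nyquist = 88,200/2 = 44,100 Hz; 219,039 Hz exceeds it.
Alias = |219,039 − 2×88,200| = |219,039 − 176,400| = 42,639 Hz.

42,639 Hz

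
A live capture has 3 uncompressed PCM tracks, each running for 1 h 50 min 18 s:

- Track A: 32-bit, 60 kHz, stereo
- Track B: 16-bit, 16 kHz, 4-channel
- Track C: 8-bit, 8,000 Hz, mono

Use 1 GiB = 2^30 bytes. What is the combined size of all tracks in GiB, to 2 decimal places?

1 h 50 min 18 s = 6,618 s.
Track A: 60,000 × 6,618 × 4 × 2 = 3,176,640,000 bytes.
Track B: 16,000 × 6,618 × 2 × 4 = 847,104,000 bytes.
Track C: 8,000 × 6,618 × 1 × 1 = 52,944,000 bytes.
Total = 4,076,688,000 bytes = 3.80 GiB.

3.80 GiB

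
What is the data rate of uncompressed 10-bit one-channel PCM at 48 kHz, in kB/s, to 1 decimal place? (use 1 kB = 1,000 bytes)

60.0 kB/s

Bit rate = 48,000 × 10 × 1 = 480,000 bits/s.
480,000 / 8 = 60,000 B/s = 60.0 kB/s.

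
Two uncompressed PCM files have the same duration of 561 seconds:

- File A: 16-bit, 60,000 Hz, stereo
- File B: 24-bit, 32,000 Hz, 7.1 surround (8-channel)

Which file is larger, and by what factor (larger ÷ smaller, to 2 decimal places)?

File B, by a factor of 3.20

File A: 60,000 × 2 × 2 = 240,000 bytes/s.
File B: 32,000 × 3 × 8 = 768,000 bytes/s.
File B is larger; ratio = 430,848,000 / 134,640,000 = 3.20.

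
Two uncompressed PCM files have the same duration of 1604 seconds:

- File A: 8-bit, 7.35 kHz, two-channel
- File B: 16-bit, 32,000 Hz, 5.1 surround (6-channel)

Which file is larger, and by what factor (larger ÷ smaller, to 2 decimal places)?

File B, by a factor of 26.12

File A: 7,350 × 1 × 2 = 14,700 bytes/s.
File B: 32,000 × 2 × 6 = 384,000 bytes/s.
File B is larger; ratio = 615,936,000 / 23,578,800 = 26.12.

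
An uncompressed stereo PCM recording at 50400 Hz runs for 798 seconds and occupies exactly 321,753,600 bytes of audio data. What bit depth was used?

32 bits

Bytes per sample = 321,753,600 / (50,400 × 798 × 2) = 321,753,600 / 80,438,400 = 4.
Bit depth = 4 × 8 = 32 bits.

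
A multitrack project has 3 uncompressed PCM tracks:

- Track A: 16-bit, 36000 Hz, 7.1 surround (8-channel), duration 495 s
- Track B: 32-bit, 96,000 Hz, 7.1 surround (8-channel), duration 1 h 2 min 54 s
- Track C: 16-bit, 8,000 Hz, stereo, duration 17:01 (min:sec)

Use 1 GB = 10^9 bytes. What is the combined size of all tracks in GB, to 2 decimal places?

Track A: 36,000 × 495 × 2 × 8 = 285,120,000 bytes.
Track B: 1 h 2 min 54 s = 3,774 s; 96,000 × 3,774 × 4 × 8 = 11,593,728,000 bytes.
Track C: 17:01 (min:sec) = 1,021 s; 8,000 × 1,021 × 2 × 2 = 32,672,000 bytes.
Total = 11,911,520,000 bytes = 11.91 GB.

11.91 GB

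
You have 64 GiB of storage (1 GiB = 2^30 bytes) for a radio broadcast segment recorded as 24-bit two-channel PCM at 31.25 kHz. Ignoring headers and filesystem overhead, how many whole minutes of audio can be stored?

6,108 minutes

Uncompressed byte rate = 31,250 × 3 × 2 = 187,500 bytes/s.
Capacity = 64 × 1,073,741,824 = 68,719,476,736 bytes.
68,719,476,736 / 187,500 ≈ 366503.88 s → 6,108 minutes.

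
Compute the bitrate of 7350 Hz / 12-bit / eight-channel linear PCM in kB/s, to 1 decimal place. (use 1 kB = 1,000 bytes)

Bit rate = 7,350 × 12 × 8 = 705,600 bits/s.
705,600 / 8 = 88,200 B/s = 88.2 kB/s.

88.2 kB/s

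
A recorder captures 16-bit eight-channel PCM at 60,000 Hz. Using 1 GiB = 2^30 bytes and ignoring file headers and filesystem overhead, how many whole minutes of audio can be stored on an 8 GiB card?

149 minutes

Uncompressed byte rate = 60,000 × 2 × 8 = 960,000 bytes/s.
Capacity = 8 × 1,073,741,824 = 8,589,934,592 bytes.
8,589,934,592 / 960,000 ≈ 8947.85 s → 149 minutes.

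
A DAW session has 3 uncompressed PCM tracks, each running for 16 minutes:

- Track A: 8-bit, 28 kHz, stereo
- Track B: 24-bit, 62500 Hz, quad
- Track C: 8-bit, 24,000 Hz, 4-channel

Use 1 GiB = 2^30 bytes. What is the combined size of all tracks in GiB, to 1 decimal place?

16 minutes = 960 s.
Track A: 28,000 × 960 × 1 × 2 = 53,760,000 bytes.
Track B: 62,500 × 960 × 3 × 4 = 720,000,000 bytes.
Track C: 24,000 × 960 × 1 × 4 = 92,160,000 bytes.
Total = 865,920,000 bytes = 0.8 GiB.

0.8 GiB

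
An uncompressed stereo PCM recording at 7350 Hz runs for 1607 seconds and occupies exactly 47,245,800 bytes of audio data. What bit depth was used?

Bytes per sample = 47,245,800 / (7,350 × 1,607 × 2) = 47,245,800 / 23,622,900 = 2.
Bit depth = 2 × 8 = 16 bits.

16 bits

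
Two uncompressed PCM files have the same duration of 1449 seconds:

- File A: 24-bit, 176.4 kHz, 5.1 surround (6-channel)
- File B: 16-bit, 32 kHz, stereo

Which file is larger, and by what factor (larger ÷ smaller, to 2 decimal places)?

File A, by a factor of 24.81

File A: 176,400 × 3 × 6 = 3,175,200 bytes/s.
File B: 32,000 × 2 × 2 = 128,000 bytes/s.
File A is larger; ratio = 4,600,864,800 / 185,472,000 = 24.81.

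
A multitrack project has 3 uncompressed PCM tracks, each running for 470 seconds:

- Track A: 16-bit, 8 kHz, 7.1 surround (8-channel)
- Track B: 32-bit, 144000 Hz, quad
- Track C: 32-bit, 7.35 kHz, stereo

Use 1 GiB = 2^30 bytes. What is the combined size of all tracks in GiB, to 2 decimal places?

Track A: 8,000 × 470 × 2 × 8 = 60,160,000 bytes.
Track B: 144,000 × 470 × 4 × 4 = 1,082,880,000 bytes.
Track C: 7,350 × 470 × 4 × 2 = 27,636,000 bytes.
Total = 1,170,676,000 bytes = 1.09 GiB.

1.09 GiB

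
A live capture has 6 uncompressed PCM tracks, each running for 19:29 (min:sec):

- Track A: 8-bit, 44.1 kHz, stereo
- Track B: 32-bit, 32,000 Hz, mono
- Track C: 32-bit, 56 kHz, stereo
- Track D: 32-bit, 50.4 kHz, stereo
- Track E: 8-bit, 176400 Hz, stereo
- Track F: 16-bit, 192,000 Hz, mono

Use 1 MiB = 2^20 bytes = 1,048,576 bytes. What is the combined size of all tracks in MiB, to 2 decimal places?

19:29 (min:sec) = 1,169 s.
Track A: 44,100 × 1,169 × 1 × 2 = 103,105,800 bytes.
Track B: 32,000 × 1,169 × 4 × 1 = 149,632,000 bytes.
Track C: 56,000 × 1,169 × 4 × 2 = 523,712,000 bytes.
Track D: 50,400 × 1,169 × 4 × 2 = 471,340,800 bytes.
Track E: 176,400 × 1,169 × 1 × 2 = 412,423,200 bytes.
Track F: 192,000 × 1,169 × 2 × 1 = 448,896,000 bytes.
Total = 2,109,109,800 bytes = 2011.40 MiB.

2011.40 MiB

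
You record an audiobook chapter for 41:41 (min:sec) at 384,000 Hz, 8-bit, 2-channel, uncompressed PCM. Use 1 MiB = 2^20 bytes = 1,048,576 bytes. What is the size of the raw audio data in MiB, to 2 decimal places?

Duration = 41:41 (min:sec) = 2,501 s.
Bytes = 384,000 samples/s × 2,501 s × 1 bytes/sample × 2 ch = 1,920,768,000 bytes.
1,920,768,000 / 1,048,576 = 1831.79 MiB.

1831.79 MiB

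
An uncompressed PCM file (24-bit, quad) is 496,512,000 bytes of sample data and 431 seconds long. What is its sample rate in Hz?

Bytes = sample_rate × seconds × bytes_per_sample × channels.
sample_rate = 496,512,000 / (431 × 3 × 4) = 496,512,000 / 5,172 = 96,000 Hz.

96,000 Hz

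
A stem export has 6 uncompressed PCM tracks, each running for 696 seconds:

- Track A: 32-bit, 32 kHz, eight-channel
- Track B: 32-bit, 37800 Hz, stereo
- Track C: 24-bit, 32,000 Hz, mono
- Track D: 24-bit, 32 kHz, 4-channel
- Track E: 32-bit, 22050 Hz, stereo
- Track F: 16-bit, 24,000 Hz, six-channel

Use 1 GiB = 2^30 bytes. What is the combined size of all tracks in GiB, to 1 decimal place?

Track A: 32,000 × 696 × 4 × 8 = 712,704,000 bytes.
Track B: 37,800 × 696 × 4 × 2 = 210,470,400 bytes.
Track C: 32,000 × 696 × 3 × 1 = 66,816,000 bytes.
Track D: 32,000 × 696 × 3 × 4 = 267,264,000 bytes.
Track E: 22,050 × 696 × 4 × 2 = 122,774,400 bytes.
Track F: 24,000 × 696 × 2 × 6 = 200,448,000 bytes.
Total = 1,580,476,800 bytes = 1.5 GiB.

1.5 GiB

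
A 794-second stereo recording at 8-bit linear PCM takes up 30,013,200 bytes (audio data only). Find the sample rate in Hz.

Bytes = sample_rate × seconds × bytes_per_sample × channels.
sample_rate = 30,013,200 / (794 × 1 × 2) = 30,013,200 / 1,588 = 18,900 Hz.

18,900 Hz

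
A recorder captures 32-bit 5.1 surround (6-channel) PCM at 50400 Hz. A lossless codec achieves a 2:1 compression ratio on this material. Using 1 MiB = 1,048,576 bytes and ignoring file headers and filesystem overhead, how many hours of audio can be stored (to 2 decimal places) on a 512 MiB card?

0.25 hours

Uncompressed byte rate = 50,400 × 4 × 6 = 1,209,600 bytes/s.
After 2:1 compression, effective rate ≈ 604800 bytes/s.
Capacity = 512 × 1,048,576 = 536,870,912 bytes.
536,870,912 / effective rate ≈ 887.68 s → 0.25 hours.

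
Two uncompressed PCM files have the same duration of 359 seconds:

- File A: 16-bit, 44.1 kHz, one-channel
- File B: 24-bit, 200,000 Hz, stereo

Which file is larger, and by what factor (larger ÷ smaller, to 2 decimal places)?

File A: 44,100 × 2 × 1 = 88,200 bytes/s.
File B: 200,000 × 3 × 2 = 1,200,000 bytes/s.
File B is larger; ratio = 430,800,000 / 31,663,800 = 13.61.

File B, by a factor of 13.61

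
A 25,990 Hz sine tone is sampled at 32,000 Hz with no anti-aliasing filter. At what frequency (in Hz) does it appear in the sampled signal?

6,010 Hz

Nyquist = 32,000/2 = 16,000 Hz; 25,990 Hz exceeds it.
Alias = |25,990 − 1×32,000| = |25,990 − 32,000| = 6,010 Hz.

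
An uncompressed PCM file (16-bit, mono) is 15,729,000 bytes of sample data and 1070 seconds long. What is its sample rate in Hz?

Bytes = sample_rate × seconds × bytes_per_sample × channels.
sample_rate = 15,729,000 / (1,070 × 2 × 1) = 15,729,000 / 2,140 = 7,350 Hz.

7,350 Hz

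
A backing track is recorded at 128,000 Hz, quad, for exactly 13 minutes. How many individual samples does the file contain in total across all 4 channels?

399,360,000 samples

exactly 13 minutes = 780 s.
128,000 × 780 s × 4 ch = 399,360,000 samples.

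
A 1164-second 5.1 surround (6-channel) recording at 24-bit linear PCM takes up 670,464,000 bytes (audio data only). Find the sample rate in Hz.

Bytes = sample_rate × seconds × bytes_per_sample × channels.
sample_rate = 670,464,000 / (1,164 × 3 × 6) = 670,464,000 / 20,952 = 32,000 Hz.

32,000 Hz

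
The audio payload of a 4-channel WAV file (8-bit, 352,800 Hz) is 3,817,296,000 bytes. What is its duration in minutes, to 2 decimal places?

45.08 minutes

Byte rate = 352,800 × 1 × 4 = 1,411,200 bytes/s.
Duration = 3,817,296,000 / 1,411,200 = 2,705 s.
2,705 s / 60 = 45.08 minutes.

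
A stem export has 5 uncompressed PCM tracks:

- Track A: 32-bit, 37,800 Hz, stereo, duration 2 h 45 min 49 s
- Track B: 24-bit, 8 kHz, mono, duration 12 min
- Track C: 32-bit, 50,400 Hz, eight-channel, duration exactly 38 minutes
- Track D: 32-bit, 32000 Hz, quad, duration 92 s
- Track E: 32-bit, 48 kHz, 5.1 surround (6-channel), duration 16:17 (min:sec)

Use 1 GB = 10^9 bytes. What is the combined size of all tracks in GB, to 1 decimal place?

Track A: 2 h 45 min 49 s = 9,949 s; 37,800 × 9,949 × 4 × 2 = 3,008,577,600 bytes.
Track B: 12 min = 720 s; 8,000 × 720 × 3 × 1 = 17,280,000 bytes.
Track C: exactly 38 minutes = 2,280 s; 50,400 × 2,280 × 4 × 8 = 3,677,184,000 bytes.
Track D: 32,000 × 92 × 4 × 4 = 47,104,000 bytes.
Track E: 16:17 (min:sec) = 977 s; 48,000 × 977 × 4 × 6 = 1,125,504,000 bytes.
Total = 7,875,649,600 bytes = 7.9 GB.

7.9 GB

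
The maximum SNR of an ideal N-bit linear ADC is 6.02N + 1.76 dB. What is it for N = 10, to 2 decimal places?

6.02 × 10 + 1.76 = 61.96 dB.

61.96 dB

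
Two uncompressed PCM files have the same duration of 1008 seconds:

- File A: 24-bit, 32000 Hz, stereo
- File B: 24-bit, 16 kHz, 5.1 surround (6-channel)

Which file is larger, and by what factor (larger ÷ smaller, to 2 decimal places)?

File A: 32,000 × 3 × 2 = 192,000 bytes/s.
File B: 16,000 × 3 × 6 = 288,000 bytes/s.
File B is larger; ratio = 290,304,000 / 193,536,000 = 1.50.

File B, by a factor of 1.50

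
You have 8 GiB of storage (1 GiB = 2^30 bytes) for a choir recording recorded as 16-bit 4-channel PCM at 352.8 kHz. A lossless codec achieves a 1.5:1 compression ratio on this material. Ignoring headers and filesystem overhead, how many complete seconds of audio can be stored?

Uncompressed byte rate = 352,800 × 2 × 4 = 2,822,400 bytes/s.
After 1.5:1 compression, effective rate ≈ 1881600 bytes/s.
Capacity = 8 × 1,073,741,824 = 8,589,934,592 bytes.
8,589,934,592 / effective rate ≈ 4565.23 s → 4,565 seconds.

4,565 seconds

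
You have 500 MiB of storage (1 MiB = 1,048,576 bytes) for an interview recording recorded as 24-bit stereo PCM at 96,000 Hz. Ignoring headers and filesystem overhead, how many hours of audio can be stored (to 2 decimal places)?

0.25 hours

Uncompressed byte rate = 96,000 × 3 × 2 = 576,000 bytes/s.
Capacity = 500 × 1,048,576 = 524,288,000 bytes.
524,288,000 / 576,000 ≈ 910.22 s → 0.25 hours.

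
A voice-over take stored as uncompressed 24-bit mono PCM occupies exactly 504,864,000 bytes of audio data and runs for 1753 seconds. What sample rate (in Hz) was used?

Bytes = sample_rate × seconds × bytes_per_sample × channels.
sample_rate = 504,864,000 / (1,753 × 3 × 1) = 504,864,000 / 5,259 = 96,000 Hz.

96,000 Hz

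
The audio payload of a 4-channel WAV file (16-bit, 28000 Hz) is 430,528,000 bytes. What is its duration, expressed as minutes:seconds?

32:02

Byte rate = 28,000 × 2 × 4 = 224,000 bytes/s.
Duration = 430,528,000 / 224,000 = 1,922 s.
1,922 s = 32:02.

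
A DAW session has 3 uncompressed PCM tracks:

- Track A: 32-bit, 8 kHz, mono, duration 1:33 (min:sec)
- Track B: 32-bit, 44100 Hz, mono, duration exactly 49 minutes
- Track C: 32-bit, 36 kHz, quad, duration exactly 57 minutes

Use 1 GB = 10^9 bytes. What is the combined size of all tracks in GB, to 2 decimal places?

2.49 GB

Track A: 1:33 (min:sec) = 93 s; 8,000 × 93 × 4 × 1 = 2,976,000 bytes.
Track B: exactly 49 minutes = 2,940 s; 44,100 × 2,940 × 4 × 1 = 518,616,000 bytes.
Track C: exactly 57 minutes = 3,420 s; 36,000 × 3,420 × 4 × 4 = 1,969,920,000 bytes.
Total = 2,491,512,000 bytes = 2.49 GB.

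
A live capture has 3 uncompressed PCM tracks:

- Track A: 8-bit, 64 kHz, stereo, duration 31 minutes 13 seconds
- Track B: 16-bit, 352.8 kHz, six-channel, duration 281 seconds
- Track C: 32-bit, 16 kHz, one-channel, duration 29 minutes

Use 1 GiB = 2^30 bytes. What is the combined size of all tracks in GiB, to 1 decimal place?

Track A: 31 minutes 13 seconds = 1,873 s; 64,000 × 1,873 × 1 × 2 = 239,744,000 bytes.
Track B: 352,800 × 281 × 2 × 6 = 1,189,641,600 bytes.
Track C: 29 minutes = 1,740 s; 16,000 × 1,740 × 4 × 1 = 111,360,000 bytes.
Total = 1,540,745,600 bytes = 1.4 GiB.

1.4 GiB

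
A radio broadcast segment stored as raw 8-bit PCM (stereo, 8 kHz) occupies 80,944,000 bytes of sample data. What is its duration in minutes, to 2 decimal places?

Byte rate = 8,000 × 1 × 2 = 16,000 bytes/s.
Duration = 80,944,000 / 16,000 = 5,059 s.
5,059 s / 60 = 84.32 minutes.

84.32 minutes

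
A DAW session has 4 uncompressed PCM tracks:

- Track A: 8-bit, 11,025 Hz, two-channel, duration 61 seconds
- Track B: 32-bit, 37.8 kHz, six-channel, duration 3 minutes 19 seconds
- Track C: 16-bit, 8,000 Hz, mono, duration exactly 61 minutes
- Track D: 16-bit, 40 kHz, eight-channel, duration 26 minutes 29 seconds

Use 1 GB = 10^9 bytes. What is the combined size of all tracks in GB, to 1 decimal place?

1.3 GB

Track A: 11,025 × 61 × 1 × 2 = 1,345,050 bytes.
Track B: 3 minutes 19 seconds = 199 s; 37,800 × 199 × 4 × 6 = 180,532,800 bytes.
Track C: exactly 61 minutes = 3,660 s; 8,000 × 3,660 × 2 × 1 = 58,560,000 bytes.
Track D: 26 minutes 29 seconds = 1,589 s; 40,000 × 1,589 × 2 × 8 = 1,016,960,000 bytes.
Total = 1,257,397,850 bytes = 1.3 GB.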